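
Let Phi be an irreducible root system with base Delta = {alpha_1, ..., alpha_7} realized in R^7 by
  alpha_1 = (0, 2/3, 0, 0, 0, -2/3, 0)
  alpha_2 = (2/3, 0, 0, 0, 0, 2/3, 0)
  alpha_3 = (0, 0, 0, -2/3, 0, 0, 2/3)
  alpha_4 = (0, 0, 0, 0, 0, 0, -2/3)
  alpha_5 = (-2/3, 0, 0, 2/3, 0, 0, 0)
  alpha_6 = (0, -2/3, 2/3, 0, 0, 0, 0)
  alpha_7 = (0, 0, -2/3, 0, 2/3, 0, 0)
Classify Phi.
type B_7

Compute the Cartan integers a_ij = 2(alpha_i, alpha_j)/(alpha_j, alpha_j); the resulting 7x7 Cartan matrix is
[[2, -1, 0, 0, 0, -1, 0], [-1, 2, 0, 0, -1, 0, 0], [0, 0, 2, -2, -1, 0, 0], [0, 0, -1, 2, 0, 0, 0], [0, -1, -1, 0, 2, 0, 0], [-1, 0, 0, 0, 0, 2, -1], [0, 0, 0, 0, 0, -1, 2]].
The roots have two lengths (squared-length ratio 2:1); the short ones are alpha_{4}. The associated Dynkin diagram is a chain of 7 nodes with a double edge at one end; the terminal node there is the unique short simple root (B_7), so the type is B_7 (the algebra so(15)).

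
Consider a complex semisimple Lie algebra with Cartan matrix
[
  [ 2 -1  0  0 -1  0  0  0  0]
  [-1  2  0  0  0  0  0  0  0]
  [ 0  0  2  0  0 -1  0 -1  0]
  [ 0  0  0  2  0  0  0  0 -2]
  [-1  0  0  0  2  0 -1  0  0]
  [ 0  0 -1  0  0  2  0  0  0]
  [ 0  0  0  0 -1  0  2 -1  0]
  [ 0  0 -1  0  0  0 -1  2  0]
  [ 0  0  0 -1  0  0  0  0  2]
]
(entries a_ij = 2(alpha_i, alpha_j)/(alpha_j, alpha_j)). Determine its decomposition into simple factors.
The diagram associated to this matrix has two connected components: the simple roots {alpha_1, alpha_2, alpha_3, alpha_5, alpha_6, alpha_7, alpha_8} form a chain of 7 nodes with single edges (A_7), and {alpha_4, alpha_9} form a chain of 2 nodes with a double edge at one end; the terminal node there is the unique short simple root (B_2). A semisimple Lie algebra decomposes uniquely as the direct sum of simple ideals, one per connected component of its Dynkin diagram, so g ≅ A_7 ⊕ B_2 (dimension 63 + 10 = 73).

A_7 (sl(8)) + B_2 (so(5))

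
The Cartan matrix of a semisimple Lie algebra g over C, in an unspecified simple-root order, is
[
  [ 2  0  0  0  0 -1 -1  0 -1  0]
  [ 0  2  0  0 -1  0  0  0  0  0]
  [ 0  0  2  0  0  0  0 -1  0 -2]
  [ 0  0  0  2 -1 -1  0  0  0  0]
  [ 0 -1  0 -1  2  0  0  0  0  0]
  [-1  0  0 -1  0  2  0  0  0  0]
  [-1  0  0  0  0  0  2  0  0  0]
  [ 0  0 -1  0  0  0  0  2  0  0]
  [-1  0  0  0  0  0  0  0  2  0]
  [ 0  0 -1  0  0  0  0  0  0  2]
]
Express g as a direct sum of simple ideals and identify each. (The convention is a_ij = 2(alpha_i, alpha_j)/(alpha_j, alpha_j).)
The diagram associated to this matrix has two connected components: the simple roots {alpha_3, alpha_8, alpha_10} form a chain of 3 nodes with a double edge at one end; the terminal node there is the unique short simple root (B_3), and {alpha_1, alpha_2, alpha_4, alpha_5, alpha_6, alpha_7, alpha_9} form a chain of 5 nodes with a fork of two nodes at one end (D_7). A semisimple Lie algebra decomposes uniquely as the direct sum of simple ideals, one per connected component of its Dynkin diagram, so g ≅ B_3 ⊕ D_7 (dimension 21 + 91 = 112).

type B_3 + type D_7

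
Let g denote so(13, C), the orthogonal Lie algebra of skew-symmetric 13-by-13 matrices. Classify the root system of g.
This is so(13) with 13 odd, which has dimension 13(13-1)/2 = 78 and rank (13-1)/2 = 6. In the classification of classical Lie algebras, the orthogonal algebra so(2n+1) in an odd number of variables has type B_n; here n = 6, so the Dynkin diagram is a chain of 6 nodes with a double edge at one end; the terminal node there is the unique short simple root (B_6). Hence the type is B_6.

type B_6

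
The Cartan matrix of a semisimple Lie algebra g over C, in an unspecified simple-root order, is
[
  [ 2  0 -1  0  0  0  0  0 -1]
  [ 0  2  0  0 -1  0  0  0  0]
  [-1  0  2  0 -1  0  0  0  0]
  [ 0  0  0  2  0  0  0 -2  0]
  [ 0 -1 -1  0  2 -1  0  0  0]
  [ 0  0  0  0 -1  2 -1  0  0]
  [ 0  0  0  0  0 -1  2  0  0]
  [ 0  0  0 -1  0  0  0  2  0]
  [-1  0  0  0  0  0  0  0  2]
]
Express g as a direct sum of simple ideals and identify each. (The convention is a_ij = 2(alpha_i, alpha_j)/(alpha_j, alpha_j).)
The diagram associated to this matrix has two connected components: the simple roots {alpha_4, alpha_8} form a chain of 2 nodes with a double edge at one end; the terminal node there is the unique short simple root (B_2), and {alpha_1, alpha_2, alpha_3, alpha_5, alpha_6, alpha_7, alpha_9} form a chain of 6 nodes with one extra node attached to the third node from one end (E_7). A semisimple Lie algebra decomposes uniquely as the direct sum of simple ideals, one per connected component of its Dynkin diagram, so g ≅ B_2 ⊕ E_7 (dimension 10 + 133 = 143).

B_2 + E_7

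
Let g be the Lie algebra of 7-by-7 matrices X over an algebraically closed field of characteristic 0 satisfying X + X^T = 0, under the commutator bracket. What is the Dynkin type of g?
B_3

This is so(7) with 7 odd, which has dimension 7(7-1)/2 = 21 and rank (7-1)/2 = 3. In the classification of classical Lie algebras, the orthogonal algebra so(2n+1) in an odd number of variables has type B_n; here n = 3, so the Dynkin diagram is a chain of 3 nodes with a double edge at one end; the terminal node there is the unique short simple root (B_3). Hence the type is B_3.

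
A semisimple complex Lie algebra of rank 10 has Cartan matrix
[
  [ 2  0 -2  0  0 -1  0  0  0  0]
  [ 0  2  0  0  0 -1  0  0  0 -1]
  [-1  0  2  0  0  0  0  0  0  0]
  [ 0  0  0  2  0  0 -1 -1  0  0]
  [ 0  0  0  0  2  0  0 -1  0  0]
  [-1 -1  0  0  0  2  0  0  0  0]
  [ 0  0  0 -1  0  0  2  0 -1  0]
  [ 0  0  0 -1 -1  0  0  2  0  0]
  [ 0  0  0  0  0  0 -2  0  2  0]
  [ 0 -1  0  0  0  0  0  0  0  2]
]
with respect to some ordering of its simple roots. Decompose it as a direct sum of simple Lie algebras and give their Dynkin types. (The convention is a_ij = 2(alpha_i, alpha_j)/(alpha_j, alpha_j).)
type B_5 ⊕ type C_5

The diagram associated to this matrix has two connected components: the simple roots {alpha_1, alpha_2, alpha_3, alpha_6, alpha_10} form a chain of 5 nodes with a double edge at one end; the terminal node there is the unique short simple root (B_5), and {alpha_4, alpha_5, alpha_7, alpha_8, alpha_9} form a chain of 5 nodes with a double edge at one end; the terminal node there is the unique long simple root (C_5). A semisimple Lie algebra decomposes uniquely as the direct sum of simple ideals, one per connected component of its Dynkin diagram, so g ≅ B_5 ⊕ C_5 (dimension 55 + 55 = 110).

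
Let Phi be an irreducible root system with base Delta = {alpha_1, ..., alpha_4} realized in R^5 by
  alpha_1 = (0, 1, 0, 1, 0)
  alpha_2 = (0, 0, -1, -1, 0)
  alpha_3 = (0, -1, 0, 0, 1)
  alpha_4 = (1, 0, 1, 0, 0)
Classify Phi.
A4

Compute the Cartan integers a_ij = 2(alpha_i, alpha_j)/(alpha_j, alpha_j); the resulting 4x4 Cartan matrix is
[[2, -1, -1, 0], [-1, 2, 0, -1], [-1, 0, 2, 0], [0, -1, 0, 2]].
All simple roots have the same length, so the diagram is simply laced. The associated Dynkin diagram is a chain of 4 nodes with single edges (A_4), so the type is A_4 (the algebra sl(5)).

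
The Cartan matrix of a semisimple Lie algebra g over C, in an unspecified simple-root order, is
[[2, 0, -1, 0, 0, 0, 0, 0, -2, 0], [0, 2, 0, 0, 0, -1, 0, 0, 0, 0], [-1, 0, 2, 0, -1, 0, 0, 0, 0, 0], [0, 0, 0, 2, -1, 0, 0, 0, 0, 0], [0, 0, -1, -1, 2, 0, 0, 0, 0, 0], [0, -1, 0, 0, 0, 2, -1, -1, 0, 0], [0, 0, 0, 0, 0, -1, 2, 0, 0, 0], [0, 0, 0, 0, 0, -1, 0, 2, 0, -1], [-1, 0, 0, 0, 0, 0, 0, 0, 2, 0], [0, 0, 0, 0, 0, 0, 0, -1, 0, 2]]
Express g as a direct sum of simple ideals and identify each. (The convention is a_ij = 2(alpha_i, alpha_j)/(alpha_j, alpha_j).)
B5 ⊕ D5

The diagram associated to this matrix has two connected components: the simple roots {alpha_1, alpha_3, alpha_4, alpha_5, alpha_9} form a chain of 5 nodes with a double edge at one end; the terminal node there is the unique short simple root (B_5), and {alpha_2, alpha_6, alpha_7, alpha_8, alpha_10} form a chain of 3 nodes with a fork of two nodes at one end (D_5). A semisimple Lie algebra decomposes uniquely as the direct sum of simple ideals, one per connected component of its Dynkin diagram, so g ≅ B_5 ⊕ D_5 (dimension 55 + 45 = 100).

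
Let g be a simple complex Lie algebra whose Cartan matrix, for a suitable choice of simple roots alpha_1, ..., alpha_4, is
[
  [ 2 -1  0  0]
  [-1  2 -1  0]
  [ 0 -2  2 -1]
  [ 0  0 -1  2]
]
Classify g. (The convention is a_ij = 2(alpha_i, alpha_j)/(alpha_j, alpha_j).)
F_4

The matrix has rank 4 with 2's on the diagonal. Reading the off-diagonal entries as Dynkin edges (a single edge where a_ij = a_ji = -1; a double or triple edge where a_ij * a_ji = 2 or 3), the diagram is a chain of 4 nodes with a double edge between the middle two (F_4). One simple-root ordering that puts it in standard form is (alpha_4, alpha_3, alpha_2, alpha_1). So the algebra is type F_4.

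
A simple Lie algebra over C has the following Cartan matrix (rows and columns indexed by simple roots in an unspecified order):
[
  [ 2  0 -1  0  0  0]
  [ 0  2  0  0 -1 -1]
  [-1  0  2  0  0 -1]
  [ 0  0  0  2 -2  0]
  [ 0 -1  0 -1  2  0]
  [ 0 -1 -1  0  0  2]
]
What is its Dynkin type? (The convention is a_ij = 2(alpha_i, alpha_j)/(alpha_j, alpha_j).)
The matrix has rank 6 with 2's on the diagonal. Reading the off-diagonal entries as Dynkin edges (a single edge where a_ij = a_ji = -1; a double or triple edge where a_ij * a_ji = 2 or 3), the diagram is a chain of 6 nodes with a double edge at one end; the terminal node there is the unique long simple root (C_6). One simple-root ordering that puts it in standard form is (alpha_1, alpha_3, alpha_6, alpha_2, alpha_5, alpha_4). So the algebra is type C_6, i.e. sp(12).

C_6 (sp(12))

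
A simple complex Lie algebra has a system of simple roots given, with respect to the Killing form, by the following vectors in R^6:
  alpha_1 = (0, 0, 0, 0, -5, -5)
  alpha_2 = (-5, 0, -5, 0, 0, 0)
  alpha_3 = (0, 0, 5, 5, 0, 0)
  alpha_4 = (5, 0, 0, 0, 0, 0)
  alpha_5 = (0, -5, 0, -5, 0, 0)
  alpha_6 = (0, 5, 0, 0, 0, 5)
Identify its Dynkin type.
Compute the Cartan integers a_ij = 2(alpha_i, alpha_j)/(alpha_j, alpha_j); the resulting 6x6 Cartan matrix is
[[2, 0, 0, 0, 0, -1], [0, 2, -1, -2, 0, 0], [0, -1, 2, 0, -1, 0], [0, -1, 0, 2, 0, 0], [0, 0, -1, 0, 2, -1], [-1, 0, 0, 0, -1, 2]].
The roots have two lengths (squared-length ratio 2:1); the short ones are alpha_{4}. The associated Dynkin diagram is a chain of 6 nodes with a double edge at one end; the terminal node there is the unique short simple root (B_6), so the type is B_6 (the algebra so(13)).

B_6 (so(13))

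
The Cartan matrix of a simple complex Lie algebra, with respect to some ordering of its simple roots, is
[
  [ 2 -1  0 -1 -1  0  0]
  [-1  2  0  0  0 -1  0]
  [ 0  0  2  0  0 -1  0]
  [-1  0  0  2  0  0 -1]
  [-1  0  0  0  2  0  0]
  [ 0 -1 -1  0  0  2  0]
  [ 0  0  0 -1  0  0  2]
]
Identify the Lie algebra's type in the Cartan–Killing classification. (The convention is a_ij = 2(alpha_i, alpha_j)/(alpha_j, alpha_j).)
The matrix has rank 7 with 2's on the diagonal. Reading the off-diagonal entries as Dynkin edges (a single edge where a_ij = a_ji = -1; a double or triple edge where a_ij * a_ji = 2 or 3), the diagram is a chain of 6 nodes with one extra node attached to the third node from one end (E_7). One simple-root ordering that puts it in standard form is (alpha_7, alpha_5, alpha_4, alpha_1, alpha_2, alpha_6, alpha_3). So the algebra is type E_7.

type E_7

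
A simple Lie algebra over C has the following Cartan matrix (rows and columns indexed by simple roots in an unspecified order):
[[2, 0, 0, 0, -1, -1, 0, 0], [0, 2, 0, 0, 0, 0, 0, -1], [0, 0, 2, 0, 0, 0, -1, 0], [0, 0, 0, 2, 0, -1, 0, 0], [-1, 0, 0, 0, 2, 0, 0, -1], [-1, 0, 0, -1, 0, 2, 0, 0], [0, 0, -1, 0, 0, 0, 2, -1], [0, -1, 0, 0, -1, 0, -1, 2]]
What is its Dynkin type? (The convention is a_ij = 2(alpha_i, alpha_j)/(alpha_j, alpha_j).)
The matrix has rank 8 with 2's on the diagonal. Reading the off-diagonal entries as Dynkin edges (a single edge where a_ij = a_ji = -1; a double or triple edge where a_ij * a_ji = 2 or 3), the diagram is a chain of 7 nodes with one extra node attached to the third node from one end (E_8). One simple-root ordering that puts it in standard form is (alpha_3, alpha_2, alpha_7, alpha_8, alpha_5, alpha_1, alpha_6, alpha_4). So the algebra is type E_8.

E8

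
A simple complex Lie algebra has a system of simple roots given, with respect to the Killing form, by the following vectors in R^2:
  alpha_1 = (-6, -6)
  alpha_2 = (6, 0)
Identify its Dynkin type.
B_2

Compute the Cartan integers a_ij = 2(alpha_i, alpha_j)/(alpha_j, alpha_j); the resulting 2x2 Cartan matrix is
[[2, -2], [-1, 2]].
The roots have two lengths (squared-length ratio 2:1); the short ones are alpha_{2}. The associated Dynkin diagram is a chain of 2 nodes with a double edge at one end; the terminal node there is the unique short simple root (B_2), so the type is B_2 (the algebra so(5)).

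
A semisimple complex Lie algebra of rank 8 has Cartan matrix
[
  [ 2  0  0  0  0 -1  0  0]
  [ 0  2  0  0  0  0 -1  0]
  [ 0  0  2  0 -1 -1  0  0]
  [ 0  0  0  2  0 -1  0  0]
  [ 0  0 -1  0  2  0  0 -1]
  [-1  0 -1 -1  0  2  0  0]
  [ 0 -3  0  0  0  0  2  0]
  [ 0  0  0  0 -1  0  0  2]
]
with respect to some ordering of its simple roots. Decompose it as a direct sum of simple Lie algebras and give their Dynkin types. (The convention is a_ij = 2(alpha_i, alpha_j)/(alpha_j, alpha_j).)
type D_6 ⊕ type G_2

The diagram associated to this matrix has two connected components: the simple roots {alpha_1, alpha_3, alpha_4, alpha_5, alpha_6, alpha_8} form a chain of 4 nodes with a fork of two nodes at one end (D_6), and {alpha_2, alpha_7} form two nodes joined by a triple edge (G_2). A semisimple Lie algebra decomposes uniquely as the direct sum of simple ideals, one per connected component of its Dynkin diagram, so g ≅ D_6 ⊕ G_2 (dimension 66 + 14 = 80).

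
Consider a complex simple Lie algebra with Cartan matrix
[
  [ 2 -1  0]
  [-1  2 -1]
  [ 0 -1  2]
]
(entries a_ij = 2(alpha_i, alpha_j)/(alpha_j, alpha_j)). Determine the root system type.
type A_3

The matrix has rank 3 with 2's on the diagonal. Reading the off-diagonal entries as Dynkin edges (a single edge where a_ij = a_ji = -1; a double or triple edge where a_ij * a_ji = 2 or 3), the diagram is a chain of 3 nodes with single edges (A_3). One simple-root ordering that puts it in standard form is (alpha_1, alpha_2, alpha_3). So the algebra is type A_3, i.e. sl(4).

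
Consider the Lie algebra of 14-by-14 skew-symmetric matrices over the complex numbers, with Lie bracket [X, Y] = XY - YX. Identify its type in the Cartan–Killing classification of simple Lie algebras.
type D_7

This is so(14) with 14 even, which has dimension 14(14-1)/2 = 91 and rank 14/2 = 7. In the classification of classical Lie algebras, the orthogonal algebra so(2n) in an even number of variables has type D_n; here n = 7, so the Dynkin diagram is a chain of 5 nodes with a fork of two nodes at one end (D_7). Hence the type is D_7.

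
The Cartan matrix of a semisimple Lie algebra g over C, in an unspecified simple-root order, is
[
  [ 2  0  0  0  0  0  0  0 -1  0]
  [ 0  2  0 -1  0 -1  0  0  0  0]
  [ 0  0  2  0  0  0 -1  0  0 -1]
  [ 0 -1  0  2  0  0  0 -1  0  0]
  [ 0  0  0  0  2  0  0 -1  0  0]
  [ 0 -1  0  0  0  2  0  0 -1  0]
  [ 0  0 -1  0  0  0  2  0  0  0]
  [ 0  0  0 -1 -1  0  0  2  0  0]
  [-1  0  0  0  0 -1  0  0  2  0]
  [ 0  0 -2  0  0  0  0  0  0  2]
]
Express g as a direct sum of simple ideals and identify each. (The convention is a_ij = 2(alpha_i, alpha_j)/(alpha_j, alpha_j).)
type A_7 + type C_3

The diagram associated to this matrix has two connected components: the simple roots {alpha_1, alpha_2, alpha_4, alpha_5, alpha_6, alpha_8, alpha_9} form a chain of 7 nodes with single edges (A_7), and {alpha_3, alpha_7, alpha_10} form a chain of 3 nodes with a double edge at one end; the terminal node there is the unique long simple root (C_3). A semisimple Lie algebra decomposes uniquely as the direct sum of simple ideals, one per connected component of its Dynkin diagram, so g ≅ A_7 ⊕ C_3 (dimension 63 + 21 = 84).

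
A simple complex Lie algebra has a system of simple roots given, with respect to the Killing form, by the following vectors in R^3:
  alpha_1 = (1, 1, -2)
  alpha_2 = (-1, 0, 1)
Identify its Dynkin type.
type G_2

Compute the Cartan integers a_ij = 2(alpha_i, alpha_j)/(alpha_j, alpha_j); the resulting 2x2 Cartan matrix is
[[2, -3], [-1, 2]].
The roots have two lengths (squared-length ratio 3:1); the short ones are alpha_{2}. The associated Dynkin diagram is two nodes joined by a triple edge (G_2), so the type is G_2.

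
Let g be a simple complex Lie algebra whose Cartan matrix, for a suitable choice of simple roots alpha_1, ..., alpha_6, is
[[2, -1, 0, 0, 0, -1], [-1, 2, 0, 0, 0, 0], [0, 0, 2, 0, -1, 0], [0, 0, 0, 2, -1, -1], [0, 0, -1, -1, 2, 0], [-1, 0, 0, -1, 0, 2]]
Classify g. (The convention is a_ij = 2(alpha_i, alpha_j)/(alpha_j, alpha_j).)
The matrix has rank 6 with 2's on the diagonal. Reading the off-diagonal entries as Dynkin edges (a single edge where a_ij = a_ji = -1; a double or triple edge where a_ij * a_ji = 2 or 3), the diagram is a chain of 6 nodes with single edges (A_6). One simple-root ordering that puts it in standard form is (alpha_3, alpha_5, alpha_4, alpha_6, alpha_1, alpha_2). So the algebra is type A_6, i.e. sl(7).

A_6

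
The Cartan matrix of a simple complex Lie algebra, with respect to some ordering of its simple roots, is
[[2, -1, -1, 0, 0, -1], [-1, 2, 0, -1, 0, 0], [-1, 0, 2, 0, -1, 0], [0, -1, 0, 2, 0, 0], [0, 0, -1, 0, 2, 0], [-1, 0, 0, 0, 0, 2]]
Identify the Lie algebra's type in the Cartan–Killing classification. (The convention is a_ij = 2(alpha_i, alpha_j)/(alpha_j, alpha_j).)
The matrix has rank 6 with 2's on the diagonal. Reading the off-diagonal entries as Dynkin edges (a single edge where a_ij = a_ji = -1; a double or triple edge where a_ij * a_ji = 2 or 3), the diagram is a chain of 5 nodes with one extra node attached to the third node from one end (E_6). One simple-root ordering that puts it in standard form is (alpha_5, alpha_6, alpha_3, alpha_1, alpha_2, alpha_4). So the algebra is type E_6.

type E_6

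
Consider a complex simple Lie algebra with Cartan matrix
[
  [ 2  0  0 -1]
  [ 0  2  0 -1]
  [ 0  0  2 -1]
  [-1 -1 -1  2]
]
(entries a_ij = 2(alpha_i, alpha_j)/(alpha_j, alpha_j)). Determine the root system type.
D_4 (so(8))

The matrix has rank 4 with 2's on the diagonal. Reading the off-diagonal entries as Dynkin edges (a single edge where a_ij = a_ji = -1; a double or triple edge where a_ij * a_ji = 2 or 3), the diagram is a chain of 2 nodes with a fork of two nodes at one end (D_4). One simple-root ordering that puts it in standard form is (alpha_2, alpha_4, alpha_3, alpha_1). So the algebra is type D_4, i.e. so(8).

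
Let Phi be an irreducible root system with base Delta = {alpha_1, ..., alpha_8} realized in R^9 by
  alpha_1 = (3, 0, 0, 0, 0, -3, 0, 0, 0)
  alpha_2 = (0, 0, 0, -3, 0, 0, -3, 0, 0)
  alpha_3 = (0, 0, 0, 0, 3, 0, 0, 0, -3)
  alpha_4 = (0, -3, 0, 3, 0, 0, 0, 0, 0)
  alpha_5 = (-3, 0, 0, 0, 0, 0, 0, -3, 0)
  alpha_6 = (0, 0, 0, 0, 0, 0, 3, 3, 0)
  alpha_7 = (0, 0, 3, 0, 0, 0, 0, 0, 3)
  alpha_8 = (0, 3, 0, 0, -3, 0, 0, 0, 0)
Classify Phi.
A_8 (sl(9))

Compute the Cartan integers a_ij = 2(alpha_i, alpha_j)/(alpha_j, alpha_j); the resulting 8x8 Cartan matrix is
[[2, 0, 0, 0, -1, 0, 0, 0], [0, 2, 0, -1, 0, -1, 0, 0], [0, 0, 2, 0, 0, 0, -1, -1], [0, -1, 0, 2, 0, 0, 0, -1], [-1, 0, 0, 0, 2, -1, 0, 0], [0, -1, 0, 0, -1, 2, 0, 0], [0, 0, -1, 0, 0, 0, 2, 0], [0, 0, -1, -1, 0, 0, 0, 2]].
All simple roots have the same length, so the diagram is simply laced. The associated Dynkin diagram is a chain of 8 nodes with single edges (A_8), so the type is A_8 (the algebra sl(9)).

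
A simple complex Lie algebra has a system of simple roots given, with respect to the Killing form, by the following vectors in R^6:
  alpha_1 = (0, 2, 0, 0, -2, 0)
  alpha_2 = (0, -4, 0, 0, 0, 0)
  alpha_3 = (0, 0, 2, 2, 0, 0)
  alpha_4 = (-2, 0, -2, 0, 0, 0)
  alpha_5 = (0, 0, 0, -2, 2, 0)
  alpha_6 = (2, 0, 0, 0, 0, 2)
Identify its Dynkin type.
C6

Compute the Cartan integers a_ij = 2(alpha_i, alpha_j)/(alpha_j, alpha_j); the resulting 6x6 Cartan matrix is
[[2, -1, 0, 0, -1, 0], [-2, 2, 0, 0, 0, 0], [0, 0, 2, -1, -1, 0], [0, 0, -1, 2, 0, -1], [-1, 0, -1, 0, 2, 0], [0, 0, 0, -1, 0, 2]].
The roots have two lengths (squared-length ratio 2:1); the short ones are alpha_{1,3,4,5,6}. The associated Dynkin diagram is a chain of 6 nodes with a double edge at one end; the terminal node there is the unique long simple root (C_6), so the type is C_6 (the algebra sp(12)).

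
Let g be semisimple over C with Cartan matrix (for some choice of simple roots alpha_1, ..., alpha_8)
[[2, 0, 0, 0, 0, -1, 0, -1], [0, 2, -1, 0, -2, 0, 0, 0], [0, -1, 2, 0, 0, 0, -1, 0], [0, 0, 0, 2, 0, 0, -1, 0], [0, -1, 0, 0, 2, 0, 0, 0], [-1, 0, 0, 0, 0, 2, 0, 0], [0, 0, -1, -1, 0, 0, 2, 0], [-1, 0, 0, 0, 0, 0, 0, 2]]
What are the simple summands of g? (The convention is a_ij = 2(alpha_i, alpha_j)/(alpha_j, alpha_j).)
The diagram associated to this matrix has two connected components: the simple roots {alpha_1, alpha_6, alpha_8} form a chain of 3 nodes with single edges (A_3), and {alpha_2, alpha_3, alpha_4, alpha_5, alpha_7} form a chain of 5 nodes with a double edge at one end; the terminal node there is the unique short simple root (B_5). A semisimple Lie algebra decomposes uniquely as the direct sum of simple ideals, one per connected component of its Dynkin diagram, so g ≅ A_3 ⊕ B_5 (dimension 15 + 55 = 70).

A_3 (sl(4)) + B_5 (so(11))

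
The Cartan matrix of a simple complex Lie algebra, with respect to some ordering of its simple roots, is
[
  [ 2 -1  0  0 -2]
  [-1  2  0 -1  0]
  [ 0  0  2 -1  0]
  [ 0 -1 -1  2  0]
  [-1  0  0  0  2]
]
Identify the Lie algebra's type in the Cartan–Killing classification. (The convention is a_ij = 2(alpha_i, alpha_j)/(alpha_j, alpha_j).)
B_5 (so(11))

The matrix has rank 5 with 2's on the diagonal. Reading the off-diagonal entries as Dynkin edges (a single edge where a_ij = a_ji = -1; a double or triple edge where a_ij * a_ji = 2 or 3), the diagram is a chain of 5 nodes with a double edge at one end; the terminal node there is the unique short simple root (B_5). One simple-root ordering that puts it in standard form is (alpha_3, alpha_4, alpha_2, alpha_1, alpha_5). So the algebra is type B_5, i.e. so(11).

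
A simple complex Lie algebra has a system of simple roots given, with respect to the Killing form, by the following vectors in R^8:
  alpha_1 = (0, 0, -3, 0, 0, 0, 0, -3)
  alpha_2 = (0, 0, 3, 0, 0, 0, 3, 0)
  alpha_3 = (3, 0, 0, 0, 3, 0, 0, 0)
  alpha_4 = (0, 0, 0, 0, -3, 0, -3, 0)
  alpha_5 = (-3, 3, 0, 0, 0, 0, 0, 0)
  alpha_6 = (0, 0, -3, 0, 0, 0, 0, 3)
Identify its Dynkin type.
D_6 (so(12))

Compute the Cartan integers a_ij = 2(alpha_i, alpha_j)/(alpha_j, alpha_j); the resulting 6x6 Cartan matrix is
[[2, -1, 0, 0, 0, 0], [-1, 2, 0, -1, 0, -1], [0, 0, 2, -1, -1, 0], [0, -1, -1, 2, 0, 0], [0, 0, -1, 0, 2, 0], [0, -1, 0, 0, 0, 2]].
All simple roots have the same length, so the diagram is simply laced. The associated Dynkin diagram is a chain of 4 nodes with a fork of two nodes at one end (D_6), so the type is D_6 (the algebra so(12)).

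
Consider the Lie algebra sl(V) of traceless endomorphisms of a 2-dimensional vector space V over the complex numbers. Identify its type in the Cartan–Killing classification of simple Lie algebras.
A_1 (sl(2))

This is sl(2), which has dimension 2^2 - 1 = 3 and rank 2 - 1 = 1 (a Cartan subalgebra is the diagonal traceless matrices). In the classification of classical Lie algebras, the special linear algebra sl(n+1) has type A_n; here n = 1, so the Dynkin diagram is a chain of 1 nodes with single edges (A_1). Hence the type is A_1.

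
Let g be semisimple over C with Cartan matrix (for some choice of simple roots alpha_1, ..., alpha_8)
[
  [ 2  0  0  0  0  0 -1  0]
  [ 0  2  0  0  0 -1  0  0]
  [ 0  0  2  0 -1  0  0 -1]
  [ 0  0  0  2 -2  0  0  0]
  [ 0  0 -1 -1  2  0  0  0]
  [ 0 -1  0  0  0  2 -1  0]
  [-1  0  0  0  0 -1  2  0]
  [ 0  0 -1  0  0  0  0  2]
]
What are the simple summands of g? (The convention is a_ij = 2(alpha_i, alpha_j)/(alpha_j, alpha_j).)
The diagram associated to this matrix has two connected components: the simple roots {alpha_1, alpha_2, alpha_6, alpha_7} form a chain of 4 nodes with single edges (A_4), and {alpha_3, alpha_4, alpha_5, alpha_8} form a chain of 4 nodes with a double edge at one end; the terminal node there is the unique long simple root (C_4). A semisimple Lie algebra decomposes uniquely as the direct sum of simple ideals, one per connected component of its Dynkin diagram, so g ≅ A_4 ⊕ C_4 (dimension 24 + 36 = 60).

type A_4 ⊕ type C_4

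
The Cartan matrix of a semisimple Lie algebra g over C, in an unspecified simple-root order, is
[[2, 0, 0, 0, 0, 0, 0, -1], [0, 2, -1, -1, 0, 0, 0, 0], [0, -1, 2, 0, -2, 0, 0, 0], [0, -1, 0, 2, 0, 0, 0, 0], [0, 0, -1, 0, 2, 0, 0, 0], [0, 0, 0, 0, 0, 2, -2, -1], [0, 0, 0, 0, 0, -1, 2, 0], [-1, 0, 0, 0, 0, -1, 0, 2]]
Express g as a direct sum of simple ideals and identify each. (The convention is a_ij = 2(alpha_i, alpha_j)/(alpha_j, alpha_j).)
The diagram associated to this matrix has two connected components: the simple roots {alpha_1, alpha_6, alpha_7, alpha_8} form a chain of 4 nodes with a double edge at one end; the terminal node there is the unique short simple root (B_4), and {alpha_2, alpha_3, alpha_4, alpha_5} form a chain of 4 nodes with a double edge at one end; the terminal node there is the unique short simple root (B_4). A semisimple Lie algebra decomposes uniquely as the direct sum of simple ideals, one per connected component of its Dynkin diagram, so g ≅ B_4 ⊕ B_4 (dimension 36 + 36 = 72).

B4 ⊕ B4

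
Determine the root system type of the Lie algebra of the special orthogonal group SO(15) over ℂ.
This is so(15) with 15 odd, which has dimension 15(15-1)/2 = 105 and rank (15-1)/2 = 7. In the classification of classical Lie algebras, the orthogonal algebra so(2n+1) in an odd number of variables has type B_n; here n = 7, so the Dynkin diagram is a chain of 7 nodes with a double edge at one end; the terminal node there is the unique short simple root (B_7). Hence the type is B_7.

B7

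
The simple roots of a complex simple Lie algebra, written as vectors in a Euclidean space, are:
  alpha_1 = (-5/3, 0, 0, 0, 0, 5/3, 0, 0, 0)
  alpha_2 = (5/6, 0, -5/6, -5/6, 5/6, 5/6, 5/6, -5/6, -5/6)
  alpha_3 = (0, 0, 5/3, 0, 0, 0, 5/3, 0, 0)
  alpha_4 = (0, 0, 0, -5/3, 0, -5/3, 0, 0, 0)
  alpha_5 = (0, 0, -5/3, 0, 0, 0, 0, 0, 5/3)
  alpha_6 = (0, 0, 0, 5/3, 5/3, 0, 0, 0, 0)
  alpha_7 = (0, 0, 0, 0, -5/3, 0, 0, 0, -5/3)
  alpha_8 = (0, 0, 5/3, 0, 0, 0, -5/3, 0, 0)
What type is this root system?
Compute the Cartan integers a_ij = 2(alpha_i, alpha_j)/(alpha_j, alpha_j); the resulting 8x8 Cartan matrix is
[[2, 0, 0, -1, 0, 0, 0, 0], [0, 2, 0, 0, 0, 0, 0, -1], [0, 0, 2, 0, -1, 0, 0, 0], [-1, 0, 0, 2, 0, -1, 0, 0], [0, 0, -1, 0, 2, 0, -1, -1], [0, 0, 0, -1, 0, 2, -1, 0], [0, 0, 0, 0, -1, -1, 2, 0], [0, -1, 0, 0, -1, 0, 0, 2]].
All simple roots have the same length, so the diagram is simply laced. The associated Dynkin diagram is a chain of 7 nodes with one extra node attached to the third node from one end (E_8), so the type is E_8.

type E_8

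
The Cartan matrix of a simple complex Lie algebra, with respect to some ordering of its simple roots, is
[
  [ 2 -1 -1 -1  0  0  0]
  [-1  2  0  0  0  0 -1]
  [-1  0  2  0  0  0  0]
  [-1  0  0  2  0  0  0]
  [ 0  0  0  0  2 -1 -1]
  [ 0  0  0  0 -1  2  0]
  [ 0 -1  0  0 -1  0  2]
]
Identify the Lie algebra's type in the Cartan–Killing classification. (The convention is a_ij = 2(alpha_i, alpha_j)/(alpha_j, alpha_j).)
type D_7

The matrix has rank 7 with 2's on the diagonal. Reading the off-diagonal entries as Dynkin edges (a single edge where a_ij = a_ji = -1; a double or triple edge where a_ij * a_ji = 2 or 3), the diagram is a chain of 5 nodes with a fork of two nodes at one end (D_7). One simple-root ordering that puts it in standard form is (alpha_6, alpha_5, alpha_7, alpha_2, alpha_1, alpha_4, alpha_3). So the algebra is type D_7, i.e. so(14).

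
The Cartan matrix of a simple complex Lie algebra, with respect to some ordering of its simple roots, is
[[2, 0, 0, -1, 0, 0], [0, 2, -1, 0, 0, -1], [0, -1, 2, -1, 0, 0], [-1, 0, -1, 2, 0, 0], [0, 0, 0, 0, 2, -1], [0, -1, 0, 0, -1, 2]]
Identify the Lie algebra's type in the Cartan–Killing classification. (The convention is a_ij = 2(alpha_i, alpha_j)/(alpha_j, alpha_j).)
A_6

The matrix has rank 6 with 2's on the diagonal. Reading the off-diagonal entries as Dynkin edges (a single edge where a_ij = a_ji = -1; a double or triple edge where a_ij * a_ji = 2 or 3), the diagram is a chain of 6 nodes with single edges (A_6). One simple-root ordering that puts it in standard form is (alpha_5, alpha_6, alpha_2, alpha_3, alpha_4, alpha_1). So the algebra is type A_6, i.e. sl(7).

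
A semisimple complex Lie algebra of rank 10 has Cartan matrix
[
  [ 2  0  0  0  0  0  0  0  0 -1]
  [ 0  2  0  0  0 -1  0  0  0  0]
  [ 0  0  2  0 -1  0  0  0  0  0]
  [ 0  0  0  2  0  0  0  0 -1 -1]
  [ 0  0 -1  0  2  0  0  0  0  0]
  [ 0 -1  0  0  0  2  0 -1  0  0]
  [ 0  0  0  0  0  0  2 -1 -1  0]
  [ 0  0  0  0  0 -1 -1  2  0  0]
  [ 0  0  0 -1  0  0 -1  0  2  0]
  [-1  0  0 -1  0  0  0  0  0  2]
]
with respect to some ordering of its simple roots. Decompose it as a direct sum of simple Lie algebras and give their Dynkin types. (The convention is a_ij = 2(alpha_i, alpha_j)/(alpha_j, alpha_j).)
The diagram associated to this matrix has two connected components: the simple roots {alpha_3, alpha_5} form a chain of 2 nodes with single edges (A_2), and {alpha_1, alpha_2, alpha_4, alpha_6, alpha_7, alpha_8, alpha_9, alpha_10} form a chain of 8 nodes with single edges (A_8). A semisimple Lie algebra decomposes uniquely as the direct sum of simple ideals, one per connected component of its Dynkin diagram, so g ≅ A_2 ⊕ A_8 (dimension 8 + 80 = 88).

A_2 + A_8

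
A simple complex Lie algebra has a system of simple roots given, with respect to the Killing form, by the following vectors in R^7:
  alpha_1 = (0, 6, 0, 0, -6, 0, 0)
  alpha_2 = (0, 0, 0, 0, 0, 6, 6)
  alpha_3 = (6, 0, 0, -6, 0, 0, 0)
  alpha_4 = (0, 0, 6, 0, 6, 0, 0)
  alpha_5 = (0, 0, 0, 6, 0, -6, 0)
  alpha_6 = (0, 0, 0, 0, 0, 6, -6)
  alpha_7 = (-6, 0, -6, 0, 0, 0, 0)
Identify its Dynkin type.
Compute the Cartan integers a_ij = 2(alpha_i, alpha_j)/(alpha_j, alpha_j); the resulting 7x7 Cartan matrix is
[[2, 0, 0, -1, 0, 0, 0], [0, 2, 0, 0, -1, 0, 0], [0, 0, 2, 0, -1, 0, -1], [-1, 0, 0, 2, 0, 0, -1], [0, -1, -1, 0, 2, -1, 0], [0, 0, 0, 0, -1, 2, 0], [0, 0, -1, -1, 0, 0, 2]].
All simple roots have the same length, so the diagram is simply laced. The associated Dynkin diagram is a chain of 5 nodes with a fork of two nodes at one end (D_7), so the type is D_7 (the algebra so(14)).

D_7 (so(14))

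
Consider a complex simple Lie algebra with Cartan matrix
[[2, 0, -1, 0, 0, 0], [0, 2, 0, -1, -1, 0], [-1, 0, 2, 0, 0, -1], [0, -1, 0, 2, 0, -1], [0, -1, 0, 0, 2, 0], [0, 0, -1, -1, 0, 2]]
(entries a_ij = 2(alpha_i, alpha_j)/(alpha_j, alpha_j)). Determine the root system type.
type A_6

The matrix has rank 6 with 2's on the diagonal. Reading the off-diagonal entries as Dynkin edges (a single edge where a_ij = a_ji = -1; a double or triple edge where a_ij * a_ji = 2 or 3), the diagram is a chain of 6 nodes with single edges (A_6). One simple-root ordering that puts it in standard form is (alpha_5, alpha_2, alpha_4, alpha_6, alpha_3, alpha_1). So the algebra is type A_6, i.e. sl(7).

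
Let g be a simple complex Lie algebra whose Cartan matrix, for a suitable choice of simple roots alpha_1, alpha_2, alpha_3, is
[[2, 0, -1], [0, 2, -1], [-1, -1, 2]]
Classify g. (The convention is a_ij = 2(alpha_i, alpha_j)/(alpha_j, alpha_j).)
The matrix has rank 3 with 2's on the diagonal. Reading the off-diagonal entries as Dynkin edges (a single edge where a_ij = a_ji = -1; a double or triple edge where a_ij * a_ji = 2 or 3), the diagram is a chain of 3 nodes with single edges (A_3). One simple-root ordering that puts it in standard form is (alpha_2, alpha_3, alpha_1). So the algebra is type A_3, i.e. sl(4).

A_3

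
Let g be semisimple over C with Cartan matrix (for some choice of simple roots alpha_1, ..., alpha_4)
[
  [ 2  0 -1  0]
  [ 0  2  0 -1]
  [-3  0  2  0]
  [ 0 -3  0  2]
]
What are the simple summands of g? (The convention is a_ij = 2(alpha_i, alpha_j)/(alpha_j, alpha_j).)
type G_2 + type G_2

The diagram associated to this matrix has two connected components: the simple roots {alpha_1, alpha_3} form two nodes joined by a triple edge (G_2), and {alpha_2, alpha_4} form two nodes joined by a triple edge (G_2). A semisimple Lie algebra decomposes uniquely as the direct sum of simple ideals, one per connected component of its Dynkin diagram, so g ≅ G_2 ⊕ G_2 (dimension 14 + 14 = 28).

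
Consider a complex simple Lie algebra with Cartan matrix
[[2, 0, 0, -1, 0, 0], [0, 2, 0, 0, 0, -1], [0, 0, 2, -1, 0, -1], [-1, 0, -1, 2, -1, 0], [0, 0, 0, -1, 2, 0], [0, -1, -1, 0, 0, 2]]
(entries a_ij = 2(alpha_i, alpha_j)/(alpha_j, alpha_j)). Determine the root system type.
The matrix has rank 6 with 2's on the diagonal. Reading the off-diagonal entries as Dynkin edges (a single edge where a_ij = a_ji = -1; a double or triple edge where a_ij * a_ji = 2 or 3), the diagram is a chain of 4 nodes with a fork of two nodes at one end (D_6). One simple-root ordering that puts it in standard form is (alpha_2, alpha_6, alpha_3, alpha_4, alpha_5, alpha_1). So the algebra is type D_6, i.e. so(12).

D_6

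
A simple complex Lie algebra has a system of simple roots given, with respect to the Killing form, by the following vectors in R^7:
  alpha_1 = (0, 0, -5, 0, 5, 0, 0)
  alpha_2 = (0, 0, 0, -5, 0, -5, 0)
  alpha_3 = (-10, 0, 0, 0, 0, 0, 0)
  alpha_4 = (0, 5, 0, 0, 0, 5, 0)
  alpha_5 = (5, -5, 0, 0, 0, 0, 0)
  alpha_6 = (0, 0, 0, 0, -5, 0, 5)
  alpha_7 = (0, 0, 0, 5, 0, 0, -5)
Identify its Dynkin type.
Compute the Cartan integers a_ij = 2(alpha_i, alpha_j)/(alpha_j, alpha_j); the resulting 7x7 Cartan matrix is
[[2, 0, 0, 0, 0, -1, 0], [0, 2, 0, -1, 0, 0, -1], [0, 0, 2, 0, -2, 0, 0], [0, -1, 0, 2, -1, 0, 0], [0, 0, -1, -1, 2, 0, 0], [-1, 0, 0, 0, 0, 2, -1], [0, -1, 0, 0, 0, -1, 2]].
The roots have two lengths (squared-length ratio 2:1); the short ones are alpha_{1,2,4,5,6,7}. The associated Dynkin diagram is a chain of 7 nodes with a double edge at one end; the terminal node there is the unique long simple root (C_7), so the type is C_7 (the algebra sp(14)).

C7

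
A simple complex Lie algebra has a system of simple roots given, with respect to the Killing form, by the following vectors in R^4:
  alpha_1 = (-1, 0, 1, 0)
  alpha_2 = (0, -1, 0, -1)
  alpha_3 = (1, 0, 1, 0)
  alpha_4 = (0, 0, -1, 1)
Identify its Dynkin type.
D_4

Compute the Cartan integers a_ij = 2(alpha_i, alpha_j)/(alpha_j, alpha_j); the resulting 4x4 Cartan matrix is
[[2, 0, 0, -1], [0, 2, 0, -1], [0, 0, 2, -1], [-1, -1, -1, 2]].
All simple roots have the same length, so the diagram is simply laced. The associated Dynkin diagram is a chain of 2 nodes with a fork of two nodes at one end (D_4), so the type is D_4 (the algebra so(8)).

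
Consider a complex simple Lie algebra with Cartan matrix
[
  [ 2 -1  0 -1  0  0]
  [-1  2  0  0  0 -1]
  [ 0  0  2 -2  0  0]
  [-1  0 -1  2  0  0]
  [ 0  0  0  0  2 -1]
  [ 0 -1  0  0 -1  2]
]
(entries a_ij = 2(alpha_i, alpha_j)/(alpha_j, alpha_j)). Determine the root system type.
C_6

The matrix has rank 6 with 2's on the diagonal. Reading the off-diagonal entries as Dynkin edges (a single edge where a_ij = a_ji = -1; a double or triple edge where a_ij * a_ji = 2 or 3), the diagram is a chain of 6 nodes with a double edge at one end; the terminal node there is the unique long simple root (C_6). One simple-root ordering that puts it in standard form is (alpha_5, alpha_6, alpha_2, alpha_1, alpha_4, alpha_3). So the algebra is type C_6, i.e. sp(12).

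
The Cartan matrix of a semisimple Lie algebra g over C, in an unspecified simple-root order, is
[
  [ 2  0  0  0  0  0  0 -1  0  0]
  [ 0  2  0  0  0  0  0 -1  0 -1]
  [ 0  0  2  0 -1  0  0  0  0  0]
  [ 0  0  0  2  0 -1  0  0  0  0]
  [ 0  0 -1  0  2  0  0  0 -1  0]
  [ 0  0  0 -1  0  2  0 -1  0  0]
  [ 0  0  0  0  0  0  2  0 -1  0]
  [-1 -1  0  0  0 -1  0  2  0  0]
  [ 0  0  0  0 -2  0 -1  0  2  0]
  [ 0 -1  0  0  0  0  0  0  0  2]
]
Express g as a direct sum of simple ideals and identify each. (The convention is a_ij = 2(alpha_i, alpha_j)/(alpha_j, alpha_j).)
E_6 ⊕ F_4

The diagram associated to this matrix has two connected components: the simple roots {alpha_1, alpha_2, alpha_4, alpha_6, alpha_8, alpha_10} form a chain of 5 nodes with one extra node attached to the third node from one end (E_6), and {alpha_3, alpha_5, alpha_7, alpha_9} form a chain of 4 nodes with a double edge between the middle two (F_4). A semisimple Lie algebra decomposes uniquely as the direct sum of simple ideals, one per connected component of its Dynkin diagram, so g ≅ E_6 ⊕ F_4 (dimension 78 + 52 = 130).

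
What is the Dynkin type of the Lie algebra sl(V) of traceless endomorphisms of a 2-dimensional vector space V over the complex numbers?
This is sl(2), which has dimension 2^2 - 1 = 3 and rank 2 - 1 = 1 (a Cartan subalgebra is the diagonal traceless matrices). In the classification of classical Lie algebras, the special linear algebra sl(n+1) has type A_n; here n = 1, so the Dynkin diagram is a chain of 1 nodes with single edges (A_1). Hence the type is A_1.

A1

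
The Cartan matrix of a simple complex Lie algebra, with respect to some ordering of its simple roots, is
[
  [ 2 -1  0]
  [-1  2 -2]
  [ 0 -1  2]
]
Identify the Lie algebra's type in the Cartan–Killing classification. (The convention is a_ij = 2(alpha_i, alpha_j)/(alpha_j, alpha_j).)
The matrix has rank 3 with 2's on the diagonal. Reading the off-diagonal entries as Dynkin edges (a single edge where a_ij = a_ji = -1; a double or triple edge where a_ij * a_ji = 2 or 3), the diagram is a chain of 3 nodes with a double edge at one end; the terminal node there is the unique short simple root (B_3). One simple-root ordering that puts it in standard form is (alpha_1, alpha_2, alpha_3). So the algebra is type B_3, i.e. so(7).

type B_3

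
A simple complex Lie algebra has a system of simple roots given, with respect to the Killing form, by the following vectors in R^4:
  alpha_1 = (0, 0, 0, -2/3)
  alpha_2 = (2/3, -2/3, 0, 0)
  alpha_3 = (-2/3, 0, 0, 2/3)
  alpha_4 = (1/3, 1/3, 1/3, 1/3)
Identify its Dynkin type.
type F_4

Compute the Cartan integers a_ij = 2(alpha_i, alpha_j)/(alpha_j, alpha_j); the resulting 4x4 Cartan matrix is
[[2, 0, -1, -1], [0, 2, -1, 0], [-2, -1, 2, 0], [-1, 0, 0, 2]].
The roots have two lengths (squared-length ratio 2:1); the short ones are alpha_{1,4}. The associated Dynkin diagram is a chain of 4 nodes with a double edge between the middle two (F_4), so the type is F_4.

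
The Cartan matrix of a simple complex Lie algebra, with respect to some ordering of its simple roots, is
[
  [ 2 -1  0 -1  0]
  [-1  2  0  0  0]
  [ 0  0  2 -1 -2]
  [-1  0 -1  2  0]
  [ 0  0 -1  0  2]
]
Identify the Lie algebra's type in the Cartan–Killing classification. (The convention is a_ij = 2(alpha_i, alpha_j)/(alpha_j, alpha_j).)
The matrix has rank 5 with 2's on the diagonal. Reading the off-diagonal entries as Dynkin edges (a single edge where a_ij = a_ji = -1; a double or triple edge where a_ij * a_ji = 2 or 3), the diagram is a chain of 5 nodes with a double edge at one end; the terminal node there is the unique short simple root (B_5). One simple-root ordering that puts it in standard form is (alpha_2, alpha_1, alpha_4, alpha_3, alpha_5). So the algebra is type B_5, i.e. so(11).

type B_5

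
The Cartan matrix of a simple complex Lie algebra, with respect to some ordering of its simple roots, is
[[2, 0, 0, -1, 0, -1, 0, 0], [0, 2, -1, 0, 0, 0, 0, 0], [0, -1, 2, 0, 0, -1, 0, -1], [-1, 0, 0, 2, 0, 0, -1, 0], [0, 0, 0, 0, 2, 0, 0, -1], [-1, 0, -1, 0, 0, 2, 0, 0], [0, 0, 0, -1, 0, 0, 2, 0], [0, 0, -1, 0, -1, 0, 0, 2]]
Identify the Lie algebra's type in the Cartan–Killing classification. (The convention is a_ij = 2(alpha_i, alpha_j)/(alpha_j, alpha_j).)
type E_8

The matrix has rank 8 with 2's on the diagonal. Reading the off-diagonal entries as Dynkin edges (a single edge where a_ij = a_ji = -1; a double or triple edge where a_ij * a_ji = 2 or 3), the diagram is a chain of 7 nodes with one extra node attached to the third node from one end (E_8). One simple-root ordering that puts it in standard form is (alpha_5, alpha_2, alpha_8, alpha_3, alpha_6, alpha_1, alpha_4, alpha_7). So the algebra is type E_8.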